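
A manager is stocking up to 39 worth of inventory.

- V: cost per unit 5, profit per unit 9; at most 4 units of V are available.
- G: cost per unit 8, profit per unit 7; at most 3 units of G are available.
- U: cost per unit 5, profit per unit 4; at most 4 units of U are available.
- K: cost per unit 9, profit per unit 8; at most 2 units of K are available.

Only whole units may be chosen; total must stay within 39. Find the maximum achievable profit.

52

V has the best ratio (9/5); taking only V gives at most 4×9 = 36 (stopped by the supply cap of 4).
Mixing does better — 4×V and 2×K: cost 38 ≤ 39, profit 4·9 + 2·8 = 52.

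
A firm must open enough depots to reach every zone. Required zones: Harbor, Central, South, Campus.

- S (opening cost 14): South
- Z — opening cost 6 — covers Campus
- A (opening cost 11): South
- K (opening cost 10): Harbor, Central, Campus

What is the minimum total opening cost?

21

Choose A and K: together they cover Harbor, Central, South, Campus — every zone.
Total opening cost: 11 + 10 = 21.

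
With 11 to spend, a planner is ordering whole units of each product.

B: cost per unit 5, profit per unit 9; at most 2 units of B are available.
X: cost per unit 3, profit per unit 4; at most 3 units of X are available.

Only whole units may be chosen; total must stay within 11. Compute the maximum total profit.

2×B: cost 10 ≤ 11, profit 2·9 = 18.
1×B and 2×X: cost 11 ≤ 11, profit 1·9 + 2·4 = 17.
Best is 18.

18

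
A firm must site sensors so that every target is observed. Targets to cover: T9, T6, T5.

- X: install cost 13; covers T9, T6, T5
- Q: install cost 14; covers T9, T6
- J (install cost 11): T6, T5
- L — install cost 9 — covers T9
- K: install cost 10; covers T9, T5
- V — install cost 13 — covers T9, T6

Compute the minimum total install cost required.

X alone covers T9, T6, T5 — every target.
Total install cost: 13.
No cover costs less than 13.

13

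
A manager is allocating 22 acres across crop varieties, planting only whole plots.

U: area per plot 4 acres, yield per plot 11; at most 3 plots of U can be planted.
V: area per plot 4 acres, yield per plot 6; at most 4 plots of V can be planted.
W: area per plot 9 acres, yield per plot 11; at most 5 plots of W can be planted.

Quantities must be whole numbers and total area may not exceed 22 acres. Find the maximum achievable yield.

45

3×U and 2×V: area 20 ≤ 22, yield 3·11 + 2·6 = 45.
3×U and 1×W: area 21 ≤ 22, yield 3·11 + 1·11 = 44.
Best is 45.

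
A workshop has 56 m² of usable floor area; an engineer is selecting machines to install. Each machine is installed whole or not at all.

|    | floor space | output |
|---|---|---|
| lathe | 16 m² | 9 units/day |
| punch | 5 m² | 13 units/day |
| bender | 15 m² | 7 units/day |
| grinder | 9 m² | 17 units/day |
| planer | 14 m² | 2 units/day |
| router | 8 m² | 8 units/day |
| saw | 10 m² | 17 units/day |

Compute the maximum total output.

64

punch + bender + grinder + router + saw: floor space 5 + 15 + 9 + 8 + 10 = 47 ≤ 56, output 13 + 7 + 17 + 8 + 17 = 62.
lathe + punch + grinder + router + saw: floor space 16 + 5 + 9 + 8 + 10 = 48 ≤ 56, output 9 + 13 + 17 + 8 + 17 = 64.
lathe + punch + bender + grinder + saw: floor space 16 + 5 + 15 + 9 + 10 = 55 ≤ 56, output 9 + 13 + 7 + 17 + 17 = 63.
Best is lathe, punch, grinder, router, and saw with total output 64.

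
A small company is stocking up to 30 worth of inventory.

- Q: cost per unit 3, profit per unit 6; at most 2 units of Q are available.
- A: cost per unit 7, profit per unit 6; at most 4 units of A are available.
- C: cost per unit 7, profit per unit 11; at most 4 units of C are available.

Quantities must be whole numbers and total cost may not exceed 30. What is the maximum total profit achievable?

Q has the best ratio (6/3); taking only Q gives at most 2×6 = 12 (stopped by the supply cap of 2).
Mixing does better — 2×Q and 3×C: cost 27 ≤ 30, profit 2·6 + 3·11 = 45.

45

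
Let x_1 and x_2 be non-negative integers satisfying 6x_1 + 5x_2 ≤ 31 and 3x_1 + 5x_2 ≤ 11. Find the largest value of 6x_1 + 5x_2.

Relaxing integrality, the LP optimum is 22.00 at (x_1,x_2) = (3.67, 0), which is not an integer point.
(x_1,x_2)=(3,0): 6·3+5·0=18≤31, 3·3+5·0=9≤11, objective 18.
(x_1,x_2)=(2,1): 6·2+5·1=17≤31, 3·2+5·1=11≤11, objective 17.
(x_1,x_2)=(2,0): 6·2+5·0=12≤31, 3·2+5·0=6≤11, objective 12.
The best lattice point is (3,0), giving 18.

18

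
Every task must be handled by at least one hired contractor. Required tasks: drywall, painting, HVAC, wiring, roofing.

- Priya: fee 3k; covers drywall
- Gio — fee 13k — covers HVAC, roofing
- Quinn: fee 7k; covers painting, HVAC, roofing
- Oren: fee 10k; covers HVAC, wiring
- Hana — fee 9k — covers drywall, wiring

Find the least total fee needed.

16

The greedy cost-per-new-task heuristic would pick Quinn, Priya, and Hana for 19, but a cheaper cover exists.
Choose Quinn and Hana: together they cover drywall, painting, HVAC, wiring, roofing — every task.
Total fee: 7 + 9 = 16.
No cover costs less than 16.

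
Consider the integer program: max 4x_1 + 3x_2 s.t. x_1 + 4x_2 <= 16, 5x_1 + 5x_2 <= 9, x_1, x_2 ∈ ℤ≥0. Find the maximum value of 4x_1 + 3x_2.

The continuous relaxation peaks at (1.8, 0) with value 7.20; rounding to a feasible lattice point costs some objective.
(x_1,x_2)=(1,0): 1·1+4·0=1≤16, 5·1+5·0=5≤9, objective 4.
(x_1,x_2)=(0,1): 1·0+4·1=4≤16, 5·0+5·1=5≤9, objective 3.
(x_1,x_2)=(0,0): 1·0+4·0=0≤16, 5·0+5·0=0≤9, objective 0.
Maximum is 4 at (x_1,x_2)=(1,0).

4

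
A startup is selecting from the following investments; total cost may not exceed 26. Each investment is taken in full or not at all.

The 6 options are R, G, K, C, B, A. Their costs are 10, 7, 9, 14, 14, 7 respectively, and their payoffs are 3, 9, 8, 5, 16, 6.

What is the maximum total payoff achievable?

Allowing fractional choices, the relaxed optimum would be about 29.4, but investments are indivisible.
K + B: cost 9 + 14 = 23 ≤ 26, payoff 8 + 16 = 24.
G + K + A: cost 7 + 9 + 7 = 23 ≤ 26, payoff 9 + 8 + 6 = 23.
G + B: cost 7 + 14 = 21 ≤ 26, payoff 9 + 16 = 25.
Best is G and B with total payoff 25.

25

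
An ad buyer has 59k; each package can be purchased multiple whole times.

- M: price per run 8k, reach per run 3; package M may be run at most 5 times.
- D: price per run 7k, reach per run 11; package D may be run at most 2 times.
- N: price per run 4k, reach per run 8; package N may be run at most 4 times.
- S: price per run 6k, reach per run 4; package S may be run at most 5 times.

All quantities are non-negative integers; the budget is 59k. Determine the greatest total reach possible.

This is a bounded integer knapsack.
2×D, 4×N, and 4×S: price 54 ≤ 59, reach 2·11 + 4·8 + 4·4 = 70.
1×M, 2×D, 4×N, and 3×S: price 56 ≤ 59, reach 1·3 + 2·11 + 4·8 + 3·4 = 69.
Best is 70.

70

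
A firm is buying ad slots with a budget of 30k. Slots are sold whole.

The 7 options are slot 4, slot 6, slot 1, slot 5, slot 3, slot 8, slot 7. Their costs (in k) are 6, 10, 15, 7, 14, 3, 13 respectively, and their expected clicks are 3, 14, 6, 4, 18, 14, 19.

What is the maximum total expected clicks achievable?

51

Treat it as a binary knapsack problem.
Allowing fractional choices, the relaxed optimum would be about 52.1, but ad slots are indivisible.
slot 3 + slot 8 + slot 7: cost 14 + 3 + 13 = 30 ≤ 30, expected clicks 18 + 14 + 19 = 51.
slot 6 + slot 3 + slot 8: cost 10 + 14 + 3 = 27 ≤ 30, expected clicks 14 + 18 + 14 = 46.
slot 6 + slot 8 + slot 7: cost 10 + 3 + 13 = 26 ≤ 30, expected clicks 14 + 14 + 19 = 47.
Best is slot 3, slot 8, and slot 7 with total expected clicks 51.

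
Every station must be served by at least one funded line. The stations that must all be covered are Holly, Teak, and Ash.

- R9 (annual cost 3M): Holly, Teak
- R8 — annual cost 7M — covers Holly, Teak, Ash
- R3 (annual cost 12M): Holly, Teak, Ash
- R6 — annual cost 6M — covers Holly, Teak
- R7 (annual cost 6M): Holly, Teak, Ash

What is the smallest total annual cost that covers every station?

6

The greedy cost-per-new-station heuristic would pick R9 and R7 for 9, but a cheaper cover exists.
R7 alone covers Holly, Teak, Ash — every station.
Total annual cost: 6.
No cover costs less than 6.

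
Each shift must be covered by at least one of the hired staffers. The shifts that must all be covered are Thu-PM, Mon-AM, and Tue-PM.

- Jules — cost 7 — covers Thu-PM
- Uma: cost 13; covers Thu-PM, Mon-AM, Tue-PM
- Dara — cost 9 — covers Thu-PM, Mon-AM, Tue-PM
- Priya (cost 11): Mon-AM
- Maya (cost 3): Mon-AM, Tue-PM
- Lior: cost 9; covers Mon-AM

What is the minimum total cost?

9

The greedy cost-per-new-shift heuristic would pick Maya and Jules for 10, but a cheaper cover exists.
Dara alone covers Thu-PM, Mon-AM, Tue-PM — every shift.
Total cost: 9.
No cover costs less than 9.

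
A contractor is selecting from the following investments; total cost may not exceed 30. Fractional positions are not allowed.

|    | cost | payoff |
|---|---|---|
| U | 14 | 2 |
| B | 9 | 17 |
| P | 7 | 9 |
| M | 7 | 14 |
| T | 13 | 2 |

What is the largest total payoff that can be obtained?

40

B + M + T: cost 9 + 7 + 13 = 29 ≤ 30, payoff 17 + 14 + 2 = 33.
U + B + M: cost 14 + 9 + 7 = 30 ≤ 30, payoff 2 + 17 + 14 = 33.
B + P + M: cost 9 + 7 + 7 = 23 ≤ 30, payoff 17 + 9 + 14 = 40.
Best is B, P, and M with total payoff 40.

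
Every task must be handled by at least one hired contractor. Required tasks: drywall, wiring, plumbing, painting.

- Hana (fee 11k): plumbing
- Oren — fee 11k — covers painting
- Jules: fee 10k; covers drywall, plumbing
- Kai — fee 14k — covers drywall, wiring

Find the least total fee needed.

35

Choose Oren, Jules, and Kai: together they cover drywall, wiring, plumbing, painting — every task.
Total fee: 11 + 10 + 14 = 35.
No cover costs less than 35.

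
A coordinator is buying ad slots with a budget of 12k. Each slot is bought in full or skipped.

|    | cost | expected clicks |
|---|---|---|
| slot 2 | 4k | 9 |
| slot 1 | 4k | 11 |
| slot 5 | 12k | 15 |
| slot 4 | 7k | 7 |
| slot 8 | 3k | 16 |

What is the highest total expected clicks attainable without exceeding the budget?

Allowing fractional choices, the relaxed optimum would be about 37.2, but ad slots are indivisible.
slot 2 + slot 1 + slot 8: cost 4 + 4 + 3 = 11 ≤ 12, expected clicks 9 + 11 + 16 = 36.
slot 1 + slot 8: cost 4 + 3 = 7 ≤ 12, expected clicks 11 + 16 = 27.
Best is slot 2, slot 1, and slot 8 with total expected clicks 36.

36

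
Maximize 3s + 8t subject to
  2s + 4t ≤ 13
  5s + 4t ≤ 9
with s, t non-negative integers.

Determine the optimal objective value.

Relaxing integrality, the LP optimum is 18.00 at (s,t) = (0, 2.25), which is not an integer point.
(s,t)=(0,2): 2·0+4·2=8≤13, 5·0+4·2=8≤9, objective 16.
(s,t)=(1,1): 2·1+4·1=6≤13, 5·1+4·1=9≤9, objective 11.
(s,t)=(0,1): 2·0+4·1=4≤13, 5·0+4·1=4≤9, objective 8.
The best lattice point is (0,2), giving 16.

16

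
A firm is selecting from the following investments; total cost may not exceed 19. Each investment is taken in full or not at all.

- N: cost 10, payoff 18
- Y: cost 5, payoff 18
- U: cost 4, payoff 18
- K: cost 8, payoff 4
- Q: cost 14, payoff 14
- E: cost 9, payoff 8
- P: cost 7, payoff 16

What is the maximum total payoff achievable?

Y + U + P: cost 5 + 4 + 7 = 16 ≤ 19, payoff 18 + 18 + 16 = 52.
Y + U + E: cost 5 + 4 + 9 = 18 ≤ 19, payoff 18 + 18 + 8 = 44.
N + Y + U: cost 10 + 5 + 4 = 19 ≤ 19, payoff 18 + 18 + 18 = 54.
Best is N, Y, and U with total payoff 54.

54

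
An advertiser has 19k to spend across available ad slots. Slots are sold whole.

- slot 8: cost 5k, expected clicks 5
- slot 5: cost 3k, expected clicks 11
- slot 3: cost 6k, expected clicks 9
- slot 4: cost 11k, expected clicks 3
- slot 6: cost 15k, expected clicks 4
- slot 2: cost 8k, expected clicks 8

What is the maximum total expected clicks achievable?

28

Allowing fractional choices, the relaxed optimum would be about 30.0, but ad slots are indivisible.
slot 8 + slot 5 + slot 3: cost 5 + 3 + 6 = 14 ≤ 19, expected clicks 5 + 11 + 9 = 25.
slot 5 + slot 3 + slot 2: cost 3 + 6 + 8 = 17 ≤ 19, expected clicks 11 + 9 + 8 = 28.
Best is slot 5, slot 3, and slot 2 with total expected clicks 28.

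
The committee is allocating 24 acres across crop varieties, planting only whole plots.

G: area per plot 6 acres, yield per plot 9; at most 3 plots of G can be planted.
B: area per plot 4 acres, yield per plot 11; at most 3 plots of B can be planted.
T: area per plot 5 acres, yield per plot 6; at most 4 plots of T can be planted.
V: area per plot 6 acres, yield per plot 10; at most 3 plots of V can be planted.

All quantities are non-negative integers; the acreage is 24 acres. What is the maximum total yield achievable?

3×B and 2×V: area 24 ≤ 24, yield 3·11 + 2·10 = 53.
1×G, 3×B, and 1×V: area 24 ≤ 24, yield 1·9 + 3·11 + 1·10 = 52.
Best is 53.

53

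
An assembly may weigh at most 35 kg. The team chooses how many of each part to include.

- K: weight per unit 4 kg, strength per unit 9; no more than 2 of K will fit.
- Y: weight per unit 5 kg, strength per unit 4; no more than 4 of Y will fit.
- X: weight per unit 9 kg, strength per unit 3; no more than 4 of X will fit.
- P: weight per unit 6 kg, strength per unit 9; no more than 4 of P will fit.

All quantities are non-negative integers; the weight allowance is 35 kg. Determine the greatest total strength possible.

This is a bounded integer knapsack.
K has the best ratio (9/4); taking only K gives at most 2×9 = 18 (stopped by the supply cap of 2).
Mixing does better — 2×K and 4×P: weight 32 ≤ 35, strength 2·9 + 4·9 = 54.

54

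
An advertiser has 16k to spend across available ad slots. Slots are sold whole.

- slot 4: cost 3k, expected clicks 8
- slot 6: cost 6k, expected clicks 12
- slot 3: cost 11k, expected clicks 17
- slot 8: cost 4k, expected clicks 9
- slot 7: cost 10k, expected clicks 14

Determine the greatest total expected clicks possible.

Allowing fractional choices, the relaxed optimum would be about 33.6, but ad slots are indivisible.
slot 3 + slot 8: cost 11 + 4 = 15 ≤ 16, expected clicks 17 + 9 = 26.
slot 4 + slot 6 + slot 8: cost 3 + 6 + 4 = 13 ≤ 16, expected clicks 8 + 12 + 9 = 29.
Best is slot 4, slot 6, and slot 8 with total expected clicks 29.

29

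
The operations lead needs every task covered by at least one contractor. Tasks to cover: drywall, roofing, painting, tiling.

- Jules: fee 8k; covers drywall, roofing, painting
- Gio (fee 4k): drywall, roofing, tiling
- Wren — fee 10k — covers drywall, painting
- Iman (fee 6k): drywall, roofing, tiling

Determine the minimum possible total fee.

This is an integer covering problem.
Choose Jules and Gio: together they cover drywall, roofing, painting, tiling — every task.
Total fee: 8 + 4 = 12.

12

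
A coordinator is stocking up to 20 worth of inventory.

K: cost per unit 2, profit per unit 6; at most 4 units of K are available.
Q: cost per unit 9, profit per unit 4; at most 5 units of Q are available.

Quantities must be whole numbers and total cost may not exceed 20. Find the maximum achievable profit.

28

4×K: cost 8 ≤ 20, profit 4·6 = 24.
4×K and 1×Q: cost 17 ≤ 20, profit 4·6 + 1·4 = 28.
Best is 28.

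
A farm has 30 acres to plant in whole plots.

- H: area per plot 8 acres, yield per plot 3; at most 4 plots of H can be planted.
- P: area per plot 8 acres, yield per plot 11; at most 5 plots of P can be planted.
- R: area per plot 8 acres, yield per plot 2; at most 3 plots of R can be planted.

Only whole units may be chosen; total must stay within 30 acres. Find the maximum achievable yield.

33

3×P: area 24 ≤ 30, yield 3·11 = 33.
1×H and 2×P: area 24 ≤ 30, yield 1·3 + 2·11 = 25.
Best is 33.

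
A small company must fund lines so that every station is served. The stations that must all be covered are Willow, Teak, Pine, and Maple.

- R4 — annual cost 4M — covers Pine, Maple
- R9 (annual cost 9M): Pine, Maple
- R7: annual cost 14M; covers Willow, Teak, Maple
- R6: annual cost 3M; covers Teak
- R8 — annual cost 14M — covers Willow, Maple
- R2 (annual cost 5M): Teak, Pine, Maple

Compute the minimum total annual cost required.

The greedy cost-per-new-station heuristic would pick R2 and R7 for 19, but a cheaper cover exists.
Choose R4 and R7: together they cover Willow, Teak, Pine, Maple — every station.
Total annual cost: 4 + 14 = 18.
No cover costs less than 18.

18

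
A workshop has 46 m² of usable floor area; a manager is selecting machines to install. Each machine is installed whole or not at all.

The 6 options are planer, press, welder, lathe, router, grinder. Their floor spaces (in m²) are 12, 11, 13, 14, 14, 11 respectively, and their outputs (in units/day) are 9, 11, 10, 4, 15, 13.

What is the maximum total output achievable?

39

Allowing fractional choices, the relaxed optimum would be about 46.7, but machines are indivisible.
planer + router + grinder: floor space 12 + 14 + 11 = 37 ≤ 46, output 9 + 15 + 13 = 37.
welder + router + grinder: floor space 13 + 14 + 11 = 38 ≤ 46, output 10 + 15 + 13 = 38.
press + router + grinder: floor space 11 + 14 + 11 = 36 ≤ 46, output 11 + 15 + 13 = 39.
Best is press, router, and grinder with total output 39.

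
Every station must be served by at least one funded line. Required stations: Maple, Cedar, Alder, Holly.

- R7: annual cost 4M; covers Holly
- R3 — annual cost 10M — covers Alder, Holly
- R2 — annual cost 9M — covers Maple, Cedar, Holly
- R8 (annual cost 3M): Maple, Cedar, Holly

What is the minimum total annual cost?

Choose R3 and R8: together they cover Maple, Cedar, Alder, Holly — every station.
Total annual cost: 10 + 3 = 13.

13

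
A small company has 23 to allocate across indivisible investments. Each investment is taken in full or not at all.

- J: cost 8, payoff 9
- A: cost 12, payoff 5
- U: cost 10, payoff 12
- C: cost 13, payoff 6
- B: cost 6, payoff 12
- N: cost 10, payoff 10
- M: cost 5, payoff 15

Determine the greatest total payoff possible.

39

Take U, B, and M: cost 10 + 6 + 5 = 21 ≤ 23, payoff 12 + 12 + 15 = 39.
No other feasible combination does better.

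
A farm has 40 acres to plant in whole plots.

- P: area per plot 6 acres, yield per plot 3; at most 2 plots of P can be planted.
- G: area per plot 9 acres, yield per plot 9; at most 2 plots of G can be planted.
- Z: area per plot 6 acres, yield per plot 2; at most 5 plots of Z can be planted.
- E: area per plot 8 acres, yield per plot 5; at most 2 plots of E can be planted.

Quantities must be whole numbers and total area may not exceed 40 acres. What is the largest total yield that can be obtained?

31

1×P, 2×G, and 2×E: area 40 ≤ 40, yield 1·3 + 2·9 + 2·5 = 31.
2×G, 1×Z, and 2×E: area 40 ≤ 40, yield 2·9 + 1·2 + 2·5 = 30.
Best is 31.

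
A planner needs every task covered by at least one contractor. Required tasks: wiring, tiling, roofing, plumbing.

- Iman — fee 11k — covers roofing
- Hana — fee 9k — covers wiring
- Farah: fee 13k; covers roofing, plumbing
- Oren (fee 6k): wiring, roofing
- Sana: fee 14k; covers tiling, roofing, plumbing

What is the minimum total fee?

Choose Oren and Sana: together they cover wiring, tiling, roofing, plumbing — every task.
Total fee: 6 + 14 = 20.

20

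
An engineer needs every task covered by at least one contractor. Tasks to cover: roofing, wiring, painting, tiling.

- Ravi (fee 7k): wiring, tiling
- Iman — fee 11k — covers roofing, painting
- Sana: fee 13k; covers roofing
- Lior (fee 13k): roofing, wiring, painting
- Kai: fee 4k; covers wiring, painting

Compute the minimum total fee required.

18

This is a weighted set-cover instance.
The greedy cost-per-new-task heuristic would pick Kai, Ravi, and Iman for 22, but a cheaper cover exists.
Choose Ravi and Iman: together they cover roofing, wiring, painting, tiling — every task.
Total fee: 7 + 11 = 18.
No cover costs less than 18.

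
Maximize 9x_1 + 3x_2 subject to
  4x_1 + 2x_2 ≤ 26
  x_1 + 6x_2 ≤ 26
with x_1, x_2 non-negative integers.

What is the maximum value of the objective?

(x_1,x_2)=(6,1) is feasible, giving 57.
(x_1,x_2)=(6,0) is feasible, giving 54.
(x_1,x_2)=(5,2) is feasible, giving 51.
(x_1,x_2)=(5,1) is feasible, giving 48.
The best lattice point is (6,1), giving 57.

57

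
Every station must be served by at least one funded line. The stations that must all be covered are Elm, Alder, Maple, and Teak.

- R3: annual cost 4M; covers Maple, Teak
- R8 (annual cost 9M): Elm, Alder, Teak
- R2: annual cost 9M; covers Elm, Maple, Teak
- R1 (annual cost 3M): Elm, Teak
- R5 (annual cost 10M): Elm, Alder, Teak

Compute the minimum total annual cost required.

13

The greedy cost-per-new-station heuristic would pick R1, R3, and R8 for 16, but a cheaper cover exists.
Choose R3 and R8: together they cover Elm, Alder, Maple, Teak — every station.
Total annual cost: 4 + 9 = 13.
No cover costs less than 13.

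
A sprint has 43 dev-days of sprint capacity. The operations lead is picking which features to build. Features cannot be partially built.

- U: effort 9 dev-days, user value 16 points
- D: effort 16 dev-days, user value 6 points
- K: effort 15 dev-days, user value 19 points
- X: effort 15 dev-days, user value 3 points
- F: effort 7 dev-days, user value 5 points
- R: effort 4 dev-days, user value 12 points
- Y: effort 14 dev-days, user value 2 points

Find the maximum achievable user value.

52

Allowing fractional choices, the relaxed optimum would be about 55.0, but features are indivisible.
U + K + F + R: effort 9 + 15 + 7 + 4 = 35 ≤ 43, user value 16 + 19 + 5 + 12 = 52.
U + K + R + Y: effort 9 + 15 + 4 + 14 = 42 ≤ 43, user value 16 + 19 + 12 + 2 = 49.
U + K + X + R: effort 9 + 15 + 15 + 4 = 43 ≤ 43, user value 16 + 19 + 3 + 12 = 50.
Best is U, K, F, and R with total user value 52.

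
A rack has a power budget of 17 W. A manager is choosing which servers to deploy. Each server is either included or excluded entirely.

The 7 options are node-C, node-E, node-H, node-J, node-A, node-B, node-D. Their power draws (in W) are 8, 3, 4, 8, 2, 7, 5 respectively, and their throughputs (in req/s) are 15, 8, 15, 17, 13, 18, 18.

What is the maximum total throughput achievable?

57

Treat it as a binary knapsack problem.
Allowing fractional choices, the relaxed optimum would be about 61.7, but servers are indivisible.
node-E + node-H + node-A + node-D: power draw 3 + 4 + 2 + 5 = 14 ≤ 17, throughput 8 + 15 + 13 + 18 = 54.
node-E + node-A + node-B + node-D: power draw 3 + 2 + 7 + 5 = 17 ≤ 17, throughput 8 + 13 + 18 + 18 = 57.
node-E + node-H + node-A + node-B: power draw 3 + 4 + 2 + 7 = 16 ≤ 17, throughput 8 + 15 + 13 + 18 = 54.
Best is node-E, node-A, node-B, and node-D with total throughput 57.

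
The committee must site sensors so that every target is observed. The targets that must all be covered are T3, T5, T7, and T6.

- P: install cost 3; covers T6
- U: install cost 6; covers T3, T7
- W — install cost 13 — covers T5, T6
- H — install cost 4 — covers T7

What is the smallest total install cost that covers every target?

19

Choose U and W: together they cover T3, T5, T7, T6 — every target.
Total install cost: 6 + 13 = 19.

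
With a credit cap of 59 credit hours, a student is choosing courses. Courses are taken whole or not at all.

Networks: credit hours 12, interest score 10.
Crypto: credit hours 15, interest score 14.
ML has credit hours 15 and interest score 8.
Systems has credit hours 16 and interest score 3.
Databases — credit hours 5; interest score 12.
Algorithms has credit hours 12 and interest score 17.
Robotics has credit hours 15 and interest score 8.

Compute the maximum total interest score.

61

Networks + Crypto + Databases + Algorithms + Robotics: credit hours 12 + 15 + 5 + 12 + 15 = 59 ≤ 59, interest score 10 + 14 + 12 + 17 + 8 = 61.
Networks + Crypto + ML + Databases + Algorithms: credit hours 12 + 15 + 15 + 5 + 12 = 59 ≤ 59, interest score 10 + 14 + 8 + 12 + 17 = 61.
Networks + ML + Databases + Algorithms + Robotics: credit hours 12 + 15 + 5 + 12 + 15 = 59 ≤ 59, interest score 10 + 8 + 12 + 17 + 8 = 55.
The maximum interest score is 61; one optimal choice is Networks, Crypto, ML, Databases, and Algorithms.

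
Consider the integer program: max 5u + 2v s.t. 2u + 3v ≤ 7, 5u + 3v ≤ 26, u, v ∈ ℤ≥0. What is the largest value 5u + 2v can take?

15

(u,v)=(3,0) is feasible, giving 15.
(u,v)=(2,1) is feasible, giving 12.
(u,v)=(2,0) is feasible, giving 10.
Maximum is 15 at (u,v)=(3,0).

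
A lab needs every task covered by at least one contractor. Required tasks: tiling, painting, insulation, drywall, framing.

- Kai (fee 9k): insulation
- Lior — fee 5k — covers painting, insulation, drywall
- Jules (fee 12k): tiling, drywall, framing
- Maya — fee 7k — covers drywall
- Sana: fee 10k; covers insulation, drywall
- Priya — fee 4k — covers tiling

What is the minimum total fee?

17

The greedy cost-per-new-task heuristic would pick Lior, Priya, and Jules for 21, but a cheaper cover exists.
Choose Lior and Jules: together they cover tiling, painting, insulation, drywall, framing — every task.
Total fee: 5 + 12 = 17.
No cover costs less than 17.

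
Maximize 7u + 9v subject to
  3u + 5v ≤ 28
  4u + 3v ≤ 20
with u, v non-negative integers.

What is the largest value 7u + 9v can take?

52

Relaxing integrality, the LP optimum is 52.73 at (u,v) = (1.45, 4.73), which is not an integer point.
(u,v)=(1,5) is feasible, giving 52.
(u,v)=(2,4) is feasible, giving 50.
(u,v)=(0,5) is feasible, giving 45.
Maximum is 52 at (u,v)=(1,5).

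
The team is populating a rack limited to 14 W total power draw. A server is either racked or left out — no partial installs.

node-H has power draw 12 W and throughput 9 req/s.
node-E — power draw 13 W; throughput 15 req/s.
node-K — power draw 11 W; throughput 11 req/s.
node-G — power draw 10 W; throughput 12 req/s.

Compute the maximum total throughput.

15

Treat it as a binary knapsack problem.
Allowing fractional choices, the relaxed optimum would be about 16.6, but servers are indivisible.
node-G: power draw 10 ≤ 14, throughput 12.
node-E: power draw 13 ≤ 14, throughput 15.
Best is node-E with total throughput 15.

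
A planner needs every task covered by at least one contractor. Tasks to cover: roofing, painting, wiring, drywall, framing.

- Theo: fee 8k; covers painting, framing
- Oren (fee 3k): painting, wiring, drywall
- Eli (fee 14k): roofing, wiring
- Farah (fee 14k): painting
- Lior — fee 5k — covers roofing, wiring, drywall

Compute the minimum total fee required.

13

The greedy cost-per-new-task heuristic would pick Oren, Lior, and Theo for 16, but a cheaper cover exists.
Choose Theo and Lior: together they cover roofing, painting, wiring, drywall, framing — every task.
Total fee: 8 + 5 = 13.
No cover costs less than 13.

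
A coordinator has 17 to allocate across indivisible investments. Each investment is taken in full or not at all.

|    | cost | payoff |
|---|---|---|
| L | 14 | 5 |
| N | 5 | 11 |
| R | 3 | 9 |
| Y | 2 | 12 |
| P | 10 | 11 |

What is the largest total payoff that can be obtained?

34

This is a 0-1 knapsack instance.
N + Y + P: cost 5 + 2 + 10 = 17 ≤ 17, payoff 11 + 12 + 11 = 34.
N + R + Y: cost 5 + 3 + 2 = 10 ≤ 17, payoff 11 + 9 + 12 = 32.
Best is N, Y, and P with total payoff 34.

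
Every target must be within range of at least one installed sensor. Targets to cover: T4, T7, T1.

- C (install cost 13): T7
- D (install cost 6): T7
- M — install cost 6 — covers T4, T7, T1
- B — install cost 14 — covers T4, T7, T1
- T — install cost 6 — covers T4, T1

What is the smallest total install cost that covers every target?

6

M alone covers T4, T7, T1 — every target.
Total install cost: 6.
No cover costs less than 6.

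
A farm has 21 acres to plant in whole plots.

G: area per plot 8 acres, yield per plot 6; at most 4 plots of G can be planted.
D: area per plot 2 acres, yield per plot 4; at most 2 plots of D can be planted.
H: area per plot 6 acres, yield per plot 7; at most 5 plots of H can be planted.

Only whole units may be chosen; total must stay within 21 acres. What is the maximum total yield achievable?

25

D has the best ratio (4/2); taking only D gives at most 2×4 = 8 (stopped by the supply cap of 2).
Mixing does better — 1×D and 3×H: area 20 ≤ 21, yield 1·4 + 3·7 = 25.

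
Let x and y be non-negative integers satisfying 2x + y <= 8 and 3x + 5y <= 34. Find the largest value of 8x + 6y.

The continuous relaxation peaks at (0.857, 6.29) with value 44.57; rounding to a feasible lattice point costs some objective.
(x,y)=(1,6): 2·1+1·6=8≤8, 3·1+5·6=33≤34, objective 44.
(x,y)=(1,5): 2·1+1·5=7≤8, 3·1+5·5=28≤34, objective 38.
(x,y)=(0,6): 2·0+1·6=6≤8, 3·0+5·6=30≤34, objective 36.
The best lattice point is (1,6), giving 44.

44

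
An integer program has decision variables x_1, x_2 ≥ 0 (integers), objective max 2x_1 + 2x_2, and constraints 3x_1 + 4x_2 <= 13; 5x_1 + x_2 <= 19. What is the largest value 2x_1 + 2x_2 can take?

Relaxing integrality, the LP optimum is 8.35 at (x_1,x_2) = (3.71, 0.471), which is not an integer point.
(x_1,x_2)=(3,1): 3·3+4·1=13≤13, 5·3+1·1=16≤19, objective 8.
(x_1,x_2)=(2,1): 3·2+4·1=10≤13, 5·2+1·1=11≤19, objective 6.
No feasible integer point exceeds 8.

8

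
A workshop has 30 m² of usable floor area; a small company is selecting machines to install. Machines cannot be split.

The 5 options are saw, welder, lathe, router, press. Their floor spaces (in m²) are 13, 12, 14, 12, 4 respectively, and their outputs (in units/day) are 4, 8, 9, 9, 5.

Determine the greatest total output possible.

welder + router + press: floor space 12 + 12 + 4 = 28 ≤ 30, output 8 + 9 + 5 = 22.
welder + lathe + press: floor space 12 + 14 + 4 = 30 ≤ 30, output 8 + 9 + 5 = 22.
lathe + router + press: floor space 14 + 12 + 4 = 30 ≤ 30, output 9 + 9 + 5 = 23.
Best is lathe, router, and press with total output 23.

23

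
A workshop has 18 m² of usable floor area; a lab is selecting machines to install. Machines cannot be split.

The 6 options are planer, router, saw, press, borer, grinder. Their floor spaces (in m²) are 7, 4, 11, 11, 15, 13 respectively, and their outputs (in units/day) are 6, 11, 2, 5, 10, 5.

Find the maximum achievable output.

17

This is an integer program with binary decision variables.
router + grinder: floor space 4 + 13 = 17 ≤ 18, output 11 + 5 = 16.
router + press: floor space 4 + 11 = 15 ≤ 18, output 11 + 5 = 16.
planer + router: floor space 7 + 4 = 11 ≤ 18, output 6 + 11 = 17.
Best is planer and router with total output 17.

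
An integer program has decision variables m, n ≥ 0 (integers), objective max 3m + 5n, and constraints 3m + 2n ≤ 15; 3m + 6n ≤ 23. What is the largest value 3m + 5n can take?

(m,n)=(3,2): 3·3+2·2=13≤15, 3·3+6·2=21≤23, objective 19.
(m,n)=(4,1): 3·4+2·1=14≤15, 3·4+6·1=18≤23, objective 17.
No feasible integer point exceeds 19.

19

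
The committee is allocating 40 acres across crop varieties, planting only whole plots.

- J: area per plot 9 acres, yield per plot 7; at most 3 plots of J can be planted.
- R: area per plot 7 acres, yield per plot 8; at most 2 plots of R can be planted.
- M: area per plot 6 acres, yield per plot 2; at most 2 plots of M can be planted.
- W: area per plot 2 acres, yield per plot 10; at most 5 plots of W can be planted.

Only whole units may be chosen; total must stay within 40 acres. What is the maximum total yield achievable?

75

This is a bounded integer knapsack.
W has the best ratio (10/2); taking only W gives at most 5×10 = 50 (stopped by the supply cap of 5).
Mixing does better — 1×J, 2×R, 1×M, and 5×W: area 39 ≤ 40, yield 1·7 + 2·8 + 1·2 + 5·10 = 75.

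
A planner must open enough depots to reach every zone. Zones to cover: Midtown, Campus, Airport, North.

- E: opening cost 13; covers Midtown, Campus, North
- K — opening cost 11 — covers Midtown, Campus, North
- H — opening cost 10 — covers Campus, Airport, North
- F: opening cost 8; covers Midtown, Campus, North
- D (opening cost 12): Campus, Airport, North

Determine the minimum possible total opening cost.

18

This is an integer covering problem.
Choose H and F: together they cover Midtown, Campus, Airport, North — every zone.
Total opening cost: 10 + 8 = 18.
No cover costs less than 18.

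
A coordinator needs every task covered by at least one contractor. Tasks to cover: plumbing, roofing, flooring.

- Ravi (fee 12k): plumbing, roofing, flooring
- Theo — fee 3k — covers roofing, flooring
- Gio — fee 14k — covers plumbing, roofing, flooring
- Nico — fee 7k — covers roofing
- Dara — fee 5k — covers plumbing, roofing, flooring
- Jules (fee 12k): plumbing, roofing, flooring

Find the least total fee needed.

5

The greedy cost-per-new-task heuristic would pick Theo and Dara for 8, but a cheaper cover exists.
Dara alone covers plumbing, roofing, flooring — every task.
Total fee: 5.
No cover costs less than 5.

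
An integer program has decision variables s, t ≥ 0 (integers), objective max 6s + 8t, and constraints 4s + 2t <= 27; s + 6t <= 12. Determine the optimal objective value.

(s,t)=(6,1): 4·6+2·1=26≤27, 1·6+6·1=12≤12, objective 44.
(s,t)=(5,1): 4·5+2·1=22≤27, 1·5+6·1=11≤12, objective 38.
Maximum is 44 at (s,t)=(6,1).

44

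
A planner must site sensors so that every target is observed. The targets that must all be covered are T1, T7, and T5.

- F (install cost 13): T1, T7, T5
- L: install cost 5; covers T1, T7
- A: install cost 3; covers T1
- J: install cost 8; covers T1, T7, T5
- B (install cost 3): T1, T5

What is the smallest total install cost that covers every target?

J alone covers T1, T7, T5 — every target.
Total install cost: 8.

8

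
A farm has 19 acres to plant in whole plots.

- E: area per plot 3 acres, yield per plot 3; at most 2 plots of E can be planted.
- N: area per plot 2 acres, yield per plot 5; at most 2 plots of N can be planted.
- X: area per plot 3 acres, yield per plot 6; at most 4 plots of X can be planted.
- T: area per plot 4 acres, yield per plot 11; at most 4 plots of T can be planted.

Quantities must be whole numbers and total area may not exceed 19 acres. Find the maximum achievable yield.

50

This is a bounded integer knapsack.
1×X and 4×T: area 19 ≤ 19, yield 1·6 + 4·11 = 50.
1×N and 4×T: area 18 ≤ 19, yield 1·5 + 4·11 = 49.
Best is 50.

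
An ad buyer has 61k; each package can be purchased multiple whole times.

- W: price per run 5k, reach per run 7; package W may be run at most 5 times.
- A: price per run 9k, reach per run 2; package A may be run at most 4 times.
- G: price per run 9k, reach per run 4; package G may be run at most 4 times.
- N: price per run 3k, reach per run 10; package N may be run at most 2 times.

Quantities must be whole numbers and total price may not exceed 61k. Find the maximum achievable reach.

67

N has the best ratio (10/3); taking only N gives at most 2×10 = 20 (stopped by the supply cap of 2).
Mixing does better — 5×W, 3×G, and 2×N: price 58 ≤ 61, reach 5·7 + 3·4 + 2·10 = 67.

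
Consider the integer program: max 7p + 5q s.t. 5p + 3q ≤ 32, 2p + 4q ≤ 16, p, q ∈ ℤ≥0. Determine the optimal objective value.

42

(p,q)=(6,0) is feasible, giving 42.
(p,q)=(5,1) is feasible, giving 40.
(p,q)=(4,2) is feasible, giving 38.
The best lattice point is (6,0), giving 42.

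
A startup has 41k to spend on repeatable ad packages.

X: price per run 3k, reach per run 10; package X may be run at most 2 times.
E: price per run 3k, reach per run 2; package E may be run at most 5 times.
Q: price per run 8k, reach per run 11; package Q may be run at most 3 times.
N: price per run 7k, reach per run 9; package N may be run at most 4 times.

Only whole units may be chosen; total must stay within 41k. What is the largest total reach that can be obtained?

64

Take 2×X, 1×E, 3×Q, and 1×N: price 40 ≤ 41, reach 2·10 + 1·2 + 3·11 + 1·9 = 64.
X has the best ratio (10/3) and is taken to its limit of 2; remaining capacity is filled optimally with the others.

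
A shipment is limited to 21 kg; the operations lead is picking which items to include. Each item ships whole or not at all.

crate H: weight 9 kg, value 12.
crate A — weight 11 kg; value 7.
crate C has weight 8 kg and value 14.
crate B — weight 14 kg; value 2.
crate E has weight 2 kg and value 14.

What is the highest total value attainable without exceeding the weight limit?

40

Allowing fractional choices, the relaxed optimum would be about 41.3, but items are indivisible.
crate C + crate E: weight 8 + 2 = 10 ≤ 21, value 14 + 14 = 28.
crate A + crate C + crate E: weight 11 + 8 + 2 = 21 ≤ 21, value 7 + 14 + 14 = 35.
crate H + crate C + crate E: weight 9 + 8 + 2 = 19 ≤ 21, value 12 + 14 + 14 = 40.
Best is crate H, crate C, and crate E with total value 40.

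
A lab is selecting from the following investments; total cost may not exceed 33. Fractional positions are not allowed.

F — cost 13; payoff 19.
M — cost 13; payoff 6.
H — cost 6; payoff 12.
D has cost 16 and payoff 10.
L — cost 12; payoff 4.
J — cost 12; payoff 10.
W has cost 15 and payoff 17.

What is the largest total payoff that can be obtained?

Allowing fractional choices, the relaxed optimum would be about 46.9, but investments are indivisible.
H + J + W: cost 6 + 12 + 15 = 33 ≤ 33, payoff 12 + 10 + 17 = 39.
F + H + J: cost 13 + 6 + 12 = 31 ≤ 33, payoff 19 + 12 + 10 = 41.
F + M + H: cost 13 + 13 + 6 = 32 ≤ 33, payoff 19 + 6 + 12 = 37.
Best is F, H, and J with total payoff 41.

41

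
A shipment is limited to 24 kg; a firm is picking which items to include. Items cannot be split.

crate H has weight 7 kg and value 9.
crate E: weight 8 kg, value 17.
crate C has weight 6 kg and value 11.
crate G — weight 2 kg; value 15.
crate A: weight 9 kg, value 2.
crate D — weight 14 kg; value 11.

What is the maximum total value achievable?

52

Allowing fractional choices, the relaxed optimum would be about 52.8, but items are indivisible.
crate E + crate G + crate D: weight 8 + 2 + 14 = 24 ≤ 24, value 17 + 15 + 11 = 43.
crate H + crate E + crate C + crate G: weight 7 + 8 + 6 + 2 = 23 ≤ 24, value 9 + 17 + 11 + 15 = 52.
crate E + crate C + crate G: weight 8 + 6 + 2 = 16 ≤ 24, value 17 + 11 + 15 = 43.
Best is crate H, crate E, crate C, and crate G with total value 52.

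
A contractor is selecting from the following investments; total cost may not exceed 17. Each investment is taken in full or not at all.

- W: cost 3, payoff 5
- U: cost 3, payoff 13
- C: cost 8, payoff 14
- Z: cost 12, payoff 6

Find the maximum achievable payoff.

Take W, U, and C: cost 3 + 3 + 8 = 14 ≤ 17, payoff 5 + 13 + 14 = 32.
No other feasible combination does better.

32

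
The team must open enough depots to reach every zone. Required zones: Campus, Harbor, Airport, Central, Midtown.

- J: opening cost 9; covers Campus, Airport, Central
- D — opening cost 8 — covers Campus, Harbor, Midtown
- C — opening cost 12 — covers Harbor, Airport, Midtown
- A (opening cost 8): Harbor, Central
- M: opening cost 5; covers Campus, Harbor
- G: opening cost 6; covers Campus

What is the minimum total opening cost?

17

This is an integer covering problem.
Choose J and D: together they cover Campus, Harbor, Airport, Central, Midtown — every zone.
Total opening cost: 9 + 8 = 17.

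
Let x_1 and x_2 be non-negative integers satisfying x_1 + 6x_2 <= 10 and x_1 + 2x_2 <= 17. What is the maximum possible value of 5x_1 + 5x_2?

50

(x_1,x_2)=(10,0) is feasible, giving 50.
(x_1,x_2)=(9,0) is feasible, giving 45.
The best lattice point is (10,0), giving 50.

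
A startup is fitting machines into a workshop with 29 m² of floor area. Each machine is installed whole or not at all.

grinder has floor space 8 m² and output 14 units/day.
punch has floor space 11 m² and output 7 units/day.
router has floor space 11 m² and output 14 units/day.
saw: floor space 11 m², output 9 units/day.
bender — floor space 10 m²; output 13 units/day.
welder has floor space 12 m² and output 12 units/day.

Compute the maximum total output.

41

grinder + saw + bender: floor space 8 + 11 + 10 = 29 ≤ 29, output 14 + 9 + 13 = 36.
grinder + router + bender: floor space 8 + 11 + 10 = 29 ≤ 29, output 14 + 14 + 13 = 41.
grinder + punch + bender: floor space 8 + 11 + 10 = 29 ≤ 29, output 14 + 7 + 13 = 34.
Best is grinder, router, and bender with total output 41.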